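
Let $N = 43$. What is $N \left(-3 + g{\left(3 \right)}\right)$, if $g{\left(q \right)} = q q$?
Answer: $258$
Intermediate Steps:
$g{\left(q \right)} = q^{2}$
$N \left(-3 + g{\left(3 \right)}\right) = 43 \left(-3 + 3^{2}\right) = 43 \left(-3 + 9\right) = 43 \cdot 6 = 258$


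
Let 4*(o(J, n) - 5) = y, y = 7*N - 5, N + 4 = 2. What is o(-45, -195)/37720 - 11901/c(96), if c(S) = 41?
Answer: -43795679/150880 ≈ -290.27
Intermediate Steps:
N = -2 (N = -4 + 2 = -2)
y = -19 (y = 7*(-2) - 5 = -14 - 5 = -19)
o(J, n) = 1/4 (o(J, n) = 5 + (1/4)*(-19) = 5 - 19/4 = 1/4)
o(-45, -195)/37720 - 11901/c(96) = (1/4)/37720 - 11901/41 = (1/4)*(1/37720) - 11901*1/41 = 1/150880 - 11901/41 = -43795679/150880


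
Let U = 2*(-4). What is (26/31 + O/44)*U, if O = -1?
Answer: -2226/341 ≈ -6.5279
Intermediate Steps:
U = -8
(26/31 + O/44)*U = (26/31 - 1/44)*(-8) = (1113/1364)*(-8) = -2226/341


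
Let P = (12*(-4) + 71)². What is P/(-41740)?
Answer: -529/41740 ≈ -0.012674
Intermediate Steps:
P = 529 (P = (-48 + 71)² = 23² = 529)
P/(-41740) = 529/(-41740) = 529*(-1/41740) = -529/41740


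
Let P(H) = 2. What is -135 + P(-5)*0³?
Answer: -135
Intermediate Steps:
-135 + P(-5)*0³ = -135 + 2*0³ = -135 + 2*0 = -135 + 0 = -135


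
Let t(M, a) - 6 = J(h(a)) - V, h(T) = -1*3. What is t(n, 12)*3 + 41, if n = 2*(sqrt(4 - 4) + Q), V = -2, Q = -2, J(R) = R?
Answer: 56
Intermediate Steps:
h(T) = -3
n = -4 (n = 2*(sqrt(4 - 4) - 2) = 2*(sqrt(0) - 2) = 2*(0 - 2) = 2*(-2) = -4)
t(M, a) = 5 (t(M, a) = 6 + (-3 - 1*(-2)) = 6 + (-3 + 2) = 6 - 1 = 5)
t(n, 12)*3 + 41 = 5*3 + 41 = 15 + 41 = 56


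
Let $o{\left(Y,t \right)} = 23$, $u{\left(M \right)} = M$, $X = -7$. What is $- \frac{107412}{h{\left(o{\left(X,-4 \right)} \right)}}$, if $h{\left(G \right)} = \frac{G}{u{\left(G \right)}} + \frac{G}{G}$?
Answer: $-53706$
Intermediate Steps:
$h{\left(G \right)} = 2$ ($h{\left(G \right)} = \frac{G}{G} + \frac{G}{G} = 1 + 1 = 2$)
$- \frac{107412}{h{\left(o{\left(X,-4 \right)} \right)}} = - \frac{107412}{2} = \left(-107412\right) \frac{1}{2} = -53706$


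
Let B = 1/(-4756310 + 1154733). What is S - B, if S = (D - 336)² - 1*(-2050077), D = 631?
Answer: 7696937409855/3601577 ≈ 2.1371e+6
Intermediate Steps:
B = -1/3601577 (B = 1/(-3601577) = -1/3601577 ≈ -2.7766e-7)
S = 2137102 (S = (631 - 336)² - 1*(-2050077) = 295² + 2050077 = 87025 + 2050077 = 2137102)
S - B = 2137102 - 1*(-1/3601577) = 2137102 + 1/3601577 = 7696937409855/3601577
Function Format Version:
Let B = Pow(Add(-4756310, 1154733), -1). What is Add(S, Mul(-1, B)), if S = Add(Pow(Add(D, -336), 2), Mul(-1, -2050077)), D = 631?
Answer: Rational(7696937409855, 3601577) ≈ 2.1371e+6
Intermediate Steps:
B = Rational(-1, 3601577) (B = Pow(-3601577, -1) = Rational(-1, 3601577) ≈ -2.7766e-7)
S = 2137102 (S = Add(Pow(Add(631, -336), 2), Mul(-1, -2050077)) = Add(Pow(295, 2), 2050077) = Add(87025, 2050077) = 2137102)
Add(S, Mul(-1, B)) = Add(2137102, Mul(-1, Rational(-1, 3601577))) = Add(2137102, Rational(1, 3601577)) = Rational(7696937409855, 3601577)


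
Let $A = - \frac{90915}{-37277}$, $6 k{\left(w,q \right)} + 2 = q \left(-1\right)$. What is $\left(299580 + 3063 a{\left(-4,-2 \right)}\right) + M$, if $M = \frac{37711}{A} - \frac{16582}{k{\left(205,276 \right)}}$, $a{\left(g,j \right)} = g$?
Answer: $\frac{3830939408903}{12637185} \approx 3.0315 \cdot 10^{5}$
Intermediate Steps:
$k{\left(w,q \right)} = - \frac{1}{3} - \frac{q}{6}$ ($k{\left(w,q \right)} = - \frac{1}{3} + \frac{q \left(-1\right)}{6} = - \frac{1}{3} + \frac{\left(-1\right) q}{6} = - \frac{1}{3} - \frac{q}{6}$)
$A = \frac{90915}{37277}$ ($A = \left(-90915\right) \left(- \frac{1}{37277}\right) = \frac{90915}{37277} \approx 2.4389$)
$M = \frac{199922317223}{12637185}$ ($M = \frac{37711}{\frac{90915}{37277}} - \frac{16582}{- \frac{1}{3} - 46} = 37711 \cdot \frac{37277}{90915} - \frac{16582}{- \frac{1}{3} - 46} = \frac{1405752947}{90915} - \frac{16582}{- \frac{139}{3}} = \frac{1405752947}{90915} - - \frac{49746}{139} = \frac{1405752947}{90915} + \frac{49746}{139} = \frac{199922317223}{12637185} \approx 15820.0$)
$\left(299580 + 3063 a{\left(-4,-2 \right)}\right) + M = \left(299580 + 3063 \left(-4\right)\right) + \frac{199922317223}{12637185} = \left(299580 - 12252\right) + \frac{199922317223}{12637185} = 287328 + \frac{199922317223}{12637185} = \frac{3830939408903}{12637185}$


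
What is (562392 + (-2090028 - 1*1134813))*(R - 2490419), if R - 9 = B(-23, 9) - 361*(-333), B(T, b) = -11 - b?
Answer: 6310581881433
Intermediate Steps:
R = 120202 (R = 9 + ((-11 - 1*9) - 361*(-333)) = 9 + ((-11 - 9) + 120213) = 9 + (-20 + 120213) = 9 + 120193 = 120202)
(562392 + (-2090028 - 1*1134813))*(R - 2490419) = (562392 + (-2090028 - 1*1134813))*(120202 - 2490419) = (562392 + (-2090028 - 1134813))*(-2370217) = (562392 - 3224841)*(-2370217) = -2662449*(-2370217) = 6310581881433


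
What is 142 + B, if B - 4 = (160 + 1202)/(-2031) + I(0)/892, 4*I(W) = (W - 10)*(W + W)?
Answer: 98388/677 ≈ 145.33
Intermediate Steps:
I(W) = W*(-10 + W)/2 (I(W) = ((W - 10)*(W + W))/4 = ((-10 + W)*(2*W))/4 = (2*W*(-10 + W))/4 = W*(-10 + W)/2)
B = 2254/677 (B = 4 + ((160 + 1202)/(-2031) + ((½)*0*(-10 + 0))/892) = 4 + (1362*(-1/2031) + ((½)*0*(-10))*(1/892)) = 4 + (-454/677 + 0*(1/892)) = 4 + (-454/677 + 0) = 4 - 454/677 = 2254/677 ≈ 3.3294)
142 + B = 142 + 2254/677 = 98388/677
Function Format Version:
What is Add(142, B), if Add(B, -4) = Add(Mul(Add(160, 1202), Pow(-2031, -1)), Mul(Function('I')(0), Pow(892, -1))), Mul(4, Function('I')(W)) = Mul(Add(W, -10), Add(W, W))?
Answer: Rational(98388, 677) ≈ 145.33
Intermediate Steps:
Function('I')(W) = Mul(Rational(1, 2), W, Add(-10, W)) (Function('I')(W) = Mul(Rational(1, 4), Mul(Add(W, -10), Add(W, W))) = Mul(Rational(1, 4), Mul(Add(-10, W), Mul(2, W))) = Mul(Rational(1, 4), Mul(2, W, Add(-10, W))) = Mul(Rational(1, 2), W, Add(-10, W)))
B = Rational(2254, 677) (B = Add(4, Add(Mul(Add(160, 1202), Pow(-2031, -1)), Mul(Mul(Rational(1, 2), 0, Add(-10, 0)), Pow(892, -1)))) = Add(4, Add(Mul(1362, Rational(-1, 2031)), Mul(Mul(Rational(1, 2), 0, -10), Rational(1, 892)))) = Add(4, Add(Rational(-454, 677), Mul(0, Rational(1, 892)))) = Add(4, Add(Rational(-454, 677), 0)) = Add(4, Rational(-454, 677)) = Rational(2254, 677) ≈ 3.3294)
Add(142, B) = Add(142, Rational(2254, 677)) = Rational(98388, 677)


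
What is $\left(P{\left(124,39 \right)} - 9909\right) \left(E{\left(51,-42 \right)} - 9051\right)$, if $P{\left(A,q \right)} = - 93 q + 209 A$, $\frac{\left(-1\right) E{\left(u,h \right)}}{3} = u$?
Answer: $-113945520$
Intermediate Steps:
$E{\left(u,h \right)} = - 3 u$
$\left(P{\left(124,39 \right)} - 9909\right) \left(E{\left(51,-42 \right)} - 9051\right) = \left(\left(\left(-93\right) 39 + 209 \cdot 124\right) - 9909\right) \left(\left(-3\right) 51 - 9051\right) = \left(\left(-3627 + 25916\right) - 9909\right) \left(-153 - 9051\right) = \left(22289 - 9909\right) \left(-9204\right) = 12380 \left(-9204\right) = -113945520$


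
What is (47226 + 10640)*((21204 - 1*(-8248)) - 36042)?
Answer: -381336940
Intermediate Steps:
(47226 + 10640)*((21204 - 1*(-8248)) - 36042) = 57866*((21204 + 8248) - 36042) = 57866*(29452 - 36042) = 57866*(-6590) = -381336940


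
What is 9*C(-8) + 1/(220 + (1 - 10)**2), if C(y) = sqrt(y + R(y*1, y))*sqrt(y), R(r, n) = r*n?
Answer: 1/301 + 72*I*sqrt(7) ≈ 0.0033223 + 190.49*I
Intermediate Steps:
R(r, n) = n*r
C(y) = sqrt(y)*sqrt(y + y**2) (C(y) = sqrt(y + y*(y*1))*sqrt(y) = sqrt(y + y*y)*sqrt(y) = sqrt(y + y**2)*sqrt(y) = sqrt(y)*sqrt(y + y**2))
9*C(-8) + 1/(220 + (1 - 10)**2) = 9*(sqrt(-8)*sqrt(-8*(1 - 8))) + 1/(220 + (1 - 10)**2) = 9*((2*I*sqrt(2))*sqrt(-8*(-7))) + 1/(220 + (-9)**2) = 9*((2*I*sqrt(2))*sqrt(56)) + 1/(220 + 81) = 9*((2*I*sqrt(2))*(2*sqrt(14))) + 1/301 = 9*(8*I*sqrt(7)) + 1/301 = 72*I*sqrt(7) + 1/301 = 1/301 + 72*I*sqrt(7)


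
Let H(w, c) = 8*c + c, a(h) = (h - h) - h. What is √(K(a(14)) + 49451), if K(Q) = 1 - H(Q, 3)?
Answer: 5*√1977 ≈ 222.32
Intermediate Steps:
a(h) = -h (a(h) = 0 - h = -h)
H(w, c) = 9*c
K(Q) = -26 (K(Q) = 1 - 9*3 = 1 - 1*27 = 1 - 27 = -26)
√(K(a(14)) + 49451) = √(-26 + 49451) = √49425 = 5*√1977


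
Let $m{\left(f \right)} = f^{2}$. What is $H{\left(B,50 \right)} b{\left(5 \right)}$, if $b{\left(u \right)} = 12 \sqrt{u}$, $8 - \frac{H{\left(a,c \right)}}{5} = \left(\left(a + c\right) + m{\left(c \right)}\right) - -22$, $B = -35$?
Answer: $- 151740 \sqrt{5} \approx -3.393 \cdot 10^{5}$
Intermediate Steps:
$H{\left(a,c \right)} = -70 - 5 a - 5 c - 5 c^{2}$ ($H{\left(a,c \right)} = 40 - 5 \left(\left(\left(a + c\right) + c^{2}\right) - -22\right) = 40 - 5 \left(\left(a + c + c^{2}\right) + 22\right) = 40 - 5 \left(22 + a + c + c^{2}\right) = 40 - \left(110 + 5 a + 5 c + 5 c^{2}\right) = -70 - 5 a - 5 c - 5 c^{2}$)
$H{\left(B,50 \right)} b{\left(5 \right)} = \left(-70 - -175 - 250 - 5 \cdot 50^{2}\right) 12 \sqrt{5} = \left(-70 + 175 - 250 - 12500\right) 12 \sqrt{5} = - 12645 \cdot 12 \sqrt{5} = - 151740 \sqrt{5}$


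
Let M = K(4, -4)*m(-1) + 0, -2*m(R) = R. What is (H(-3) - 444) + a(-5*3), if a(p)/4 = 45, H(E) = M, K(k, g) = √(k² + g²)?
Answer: -264 + 2*√2 ≈ -261.17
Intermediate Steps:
K(k, g) = √(g² + k²)
m(R) = -R/2
M = 2*√2 (M = √((-4)² + 4²)*(-½*(-1)) + 0 = √(16 + 16)*(½) + 0 = √32*(½) + 0 = (4*√2)*(½) + 0 = 2*√2 + 0 = 2*√2 ≈ 2.8284)
H(E) = 2*√2
a(p) = 180 (a(p) = 4*45 = 180)
(H(-3) - 444) + a(-5*3) = (2*√2 - 444) + 180 = (-444 + 2*√2) + 180 = -264 + 2*√2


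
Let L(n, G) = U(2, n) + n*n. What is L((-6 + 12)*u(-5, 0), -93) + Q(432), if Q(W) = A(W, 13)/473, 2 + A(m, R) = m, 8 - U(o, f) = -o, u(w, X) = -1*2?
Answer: 1704/11 ≈ 154.91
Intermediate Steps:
u(w, X) = -2
U(o, f) = 8 + o (U(o, f) = 8 - (-1)*o = 8 + o)
A(m, R) = -2 + m
Q(W) = -2/473 + W/473 (Q(W) = (-2 + W)/473 = (-2 + W)*(1/473) = -2/473 + W/473)
L(n, G) = 10 + n² (L(n, G) = (8 + 2) + n*n = 10 + n²)
L((-6 + 12)*u(-5, 0), -93) + Q(432) = (10 + ((-6 + 12)*(-2))²) + (-2/473 + (1/473)*432) = (10 + (6*(-2))²) + (-2/473 + 432/473) = (10 + (-12)²) + 10/11 = (10 + 144) + 10/11 = 154 + 10/11 = 1704/11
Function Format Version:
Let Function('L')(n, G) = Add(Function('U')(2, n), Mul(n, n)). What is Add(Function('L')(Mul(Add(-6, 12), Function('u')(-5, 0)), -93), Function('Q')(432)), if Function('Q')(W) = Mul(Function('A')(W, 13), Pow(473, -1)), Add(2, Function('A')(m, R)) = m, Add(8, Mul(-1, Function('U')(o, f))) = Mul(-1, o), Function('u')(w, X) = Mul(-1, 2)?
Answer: Rational(1704, 11) ≈ 154.91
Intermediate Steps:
Function('u')(w, X) = -2
Function('U')(o, f) = Add(8, o) (Function('U')(o, f) = Add(8, Mul(-1, Mul(-1, o))) = Add(8, o))
Function('A')(m, R) = Add(-2, m)
Function('Q')(W) = Add(Rational(-2, 473), Mul(Rational(1, 473), W)) (Function('Q')(W) = Mul(Add(-2, W), Pow(473, -1)) = Mul(Add(-2, W), Rational(1, 473)) = Add(Rational(-2, 473), Mul(Rational(1, 473), W)))
Function('L')(n, G) = Add(10, Pow(n, 2)) (Function('L')(n, G) = Add(Add(8, 2), Mul(n, n)) = Add(10, Pow(n, 2)))
Add(Function('L')(Mul(Add(-6, 12), Function('u')(-5, 0)), -93), Function('Q')(432)) = Add(Add(10, Pow(Mul(Add(-6, 12), -2), 2)), Add(Rational(-2, 473), Mul(Rational(1, 473), 432))) = Add(Add(10, Pow(Mul(6, -2), 2)), Add(Rational(-2, 473), Rational(432, 473))) = Add(Add(10, Pow(-12, 2)), Rational(10, 11)) = Add(Add(10, 144), Rational(10, 11)) = Add(154, Rational(10, 11)) = Rational(1704, 11)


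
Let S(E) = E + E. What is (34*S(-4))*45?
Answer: -12240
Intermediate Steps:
S(E) = 2*E
(34*S(-4))*45 = (34*(2*(-4)))*45 = (34*(-8))*45 = -272*45 = -12240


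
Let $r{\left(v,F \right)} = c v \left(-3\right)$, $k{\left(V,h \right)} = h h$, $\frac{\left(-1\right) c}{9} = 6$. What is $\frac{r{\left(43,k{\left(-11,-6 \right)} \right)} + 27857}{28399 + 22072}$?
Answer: $\frac{34823}{50471} \approx 0.68996$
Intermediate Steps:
$c = -54$ ($c = \left(-9\right) 6 = -54$)
$k{\left(V,h \right)} = h^{2}$
$r{\left(v,F \right)} = 162 v$ ($r{\left(v,F \right)} = - 54 v \left(-3\right) = 162 v$)
$\frac{r{\left(43,k{\left(-11,-6 \right)} \right)} + 27857}{28399 + 22072} = \frac{162 \cdot 43 + 27857}{28399 + 22072} = \frac{6966 + 27857}{50471} = 34823 \cdot \frac{1}{50471} = \frac{34823}{50471}$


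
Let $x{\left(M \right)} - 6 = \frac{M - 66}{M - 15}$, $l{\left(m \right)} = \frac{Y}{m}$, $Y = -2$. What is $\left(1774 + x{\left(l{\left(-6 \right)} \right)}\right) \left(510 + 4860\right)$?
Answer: $\frac{210818145}{22} \approx 9.5826 \cdot 10^{6}$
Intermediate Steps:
$l{\left(m \right)} = - \frac{2}{m}$
$x{\left(M \right)} = 6 + \frac{-66 + M}{-15 + M}$ ($x{\left(M \right)} = 6 + \frac{M - 66}{M - 15} = 6 + \frac{-66 + M}{-15 + M}$)
$\left(1774 + x{\left(l{\left(-6 \right)} \right)}\right) \left(510 + 4860\right) = \left(1774 + \frac{-156 + 7 \left(- \frac{2}{-6}\right)}{-15 - \frac{2}{-6}}\right) \left(510 + 4860\right) = \left(1774 + \frac{-156 + 7 \left(\left(-2\right) \left(- \frac{1}{6}\right)\right)}{-15 - - \frac{1}{3}}\right) 5370 = \left(1774 + \frac{-156 + 7 \cdot \frac{1}{3}}{-15 + \frac{1}{3}}\right) 5370 = \left(1774 + \frac{-156 + \frac{7}{3}}{- \frac{44}{3}}\right) 5370 = \left(1774 - - \frac{461}{44}\right) 5370 = \left(1774 + \frac{461}{44}\right) 5370 = \frac{78517}{44} \cdot 5370 = \frac{210818145}{22}$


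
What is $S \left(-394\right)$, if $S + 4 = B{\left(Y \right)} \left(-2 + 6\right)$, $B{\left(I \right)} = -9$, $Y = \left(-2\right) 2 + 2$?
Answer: $15760$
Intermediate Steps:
$Y = -2$ ($Y = -4 + 2 = -2$)
$S = -40$ ($S = -4 - 9 \left(-2 + 6\right) = -4 - 36 = -40$)
$S \left(-394\right) = \left(-40\right) \left(-394\right) = 15760$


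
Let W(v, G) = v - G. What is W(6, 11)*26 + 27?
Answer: -103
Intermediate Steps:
W(6, 11)*26 + 27 = (6 - 1*11)*26 + 27 = (6 - 11)*26 + 27 = -5*26 + 27 = -130 + 27 = -103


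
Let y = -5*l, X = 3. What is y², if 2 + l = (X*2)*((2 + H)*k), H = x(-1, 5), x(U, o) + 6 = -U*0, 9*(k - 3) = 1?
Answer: 1322500/9 ≈ 1.4694e+5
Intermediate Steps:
k = 28/9 (k = 3 + (⅑)*1 = 3 + ⅑ = 28/9 ≈ 3.1111)
x(U, o) = -6 (x(U, o) = -6 - U*0 = -6 + 0 = -6)
H = -6
l = -230/3 (l = -2 + (3*2)*((2 - 6)*(28/9)) = -2 + 6*(-4*28/9) = -2 + 6*(-112/9) = -2 - 224/3 = -230/3 ≈ -76.667)
y = 1150/3 (y = -5*(-230/3) = 1150/3 ≈ 383.33)
y² = (1150/3)² = 1322500/9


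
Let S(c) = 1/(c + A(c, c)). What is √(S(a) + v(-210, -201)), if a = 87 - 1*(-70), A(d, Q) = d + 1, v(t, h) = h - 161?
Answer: I*√3991015/105 ≈ 19.026*I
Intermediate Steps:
v(t, h) = -161 + h
A(d, Q) = 1 + d
a = 157 (a = 87 + 70 = 157)
S(c) = 1/(1 + 2*c) (S(c) = 1/(c + (1 + c)) = 1/(1 + 2*c))
√(S(a) + v(-210, -201)) = √(1/(1 + 2*157) + (-161 - 201)) = √(1/(1 + 314) - 362) = √(1/315 - 362) = √(-114029/315) = I*√3991015/105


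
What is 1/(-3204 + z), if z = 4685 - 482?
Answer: 1/999 ≈ 0.0010010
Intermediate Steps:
z = 4203
1/(-3204 + z) = 1/(-3204 + 4203) = 1/999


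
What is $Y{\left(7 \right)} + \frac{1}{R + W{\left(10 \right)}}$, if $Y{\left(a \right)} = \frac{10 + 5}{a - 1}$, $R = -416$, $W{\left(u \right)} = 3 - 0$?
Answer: $\frac{2063}{826} \approx 2.4976$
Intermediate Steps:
$W{\left(u \right)} = 3$ ($W{\left(u \right)} = 3 + 0 = 3$)
$Y{\left(a \right)} = \frac{15}{-1 + a}$
$Y{\left(7 \right)} + \frac{1}{R + W{\left(10 \right)}} = \frac{15}{-1 + 7} + \frac{1}{-416 + 3} = \frac{15}{6} + \frac{1}{-413} = 15 \cdot \frac{1}{6} - \frac{1}{413} = \frac{5}{2} - \frac{1}{413} = \frac{2063}{826}$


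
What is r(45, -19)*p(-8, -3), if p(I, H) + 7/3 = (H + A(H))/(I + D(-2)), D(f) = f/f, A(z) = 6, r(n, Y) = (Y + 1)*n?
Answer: 15660/7 ≈ 2237.1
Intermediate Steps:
r(n, Y) = n*(1 + Y) (r(n, Y) = (1 + Y)*n = n*(1 + Y))
D(f) = 1
p(I, H) = -7/3 + (6 + H)/(1 + I) (p(I, H) = -7/3 + (H + 6)/(I + 1) = -7/3 + (6 + H)/(1 + I))
r(45, -19)*p(-8, -3) = (45*(1 - 19))*((11 - 7*(-8) + 3*(-3))/(3*(1 - 8))) = (45*(-18))*((⅓)*(11 + 56 - 9)/(-7)) = -270*(-1)*58/7 = -810*(-58/21) = 15660/7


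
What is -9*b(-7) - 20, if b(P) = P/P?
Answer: -29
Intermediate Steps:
b(P) = 1
-9*b(-7) - 20 = -9*1 - 20 = -9 - 20 = -29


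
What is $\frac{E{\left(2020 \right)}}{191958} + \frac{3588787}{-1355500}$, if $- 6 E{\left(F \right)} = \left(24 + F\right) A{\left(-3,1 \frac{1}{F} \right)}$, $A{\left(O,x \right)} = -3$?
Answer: $- \frac{343755526973}{130099534500} \approx -2.6423$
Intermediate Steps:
$E{\left(F \right)} = 12 + \frac{F}{2}$ ($E{\left(F \right)} = - \frac{\left(24 + F\right) \left(-3\right)}{6} = - \frac{-72 - 3 F}{6} = 12 + \frac{F}{2}$)
$\frac{E{\left(2020 \right)}}{191958} + \frac{3588787}{-1355500} = \frac{12 + \frac{1}{2} \cdot 2020}{191958} + \frac{3588787}{-1355500} = \left(12 + 1010\right) \frac{1}{191958} + 3588787 \left(- \frac{1}{1355500}\right) = 1022 \cdot \frac{1}{191958} - \frac{3588787}{1355500} = \frac{511}{95979} - \frac{3588787}{1355500} = - \frac{343755526973}{130099534500}$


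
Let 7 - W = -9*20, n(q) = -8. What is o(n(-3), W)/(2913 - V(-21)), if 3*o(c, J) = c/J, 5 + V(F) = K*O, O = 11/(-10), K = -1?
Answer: -80/16363809 ≈ -4.8888e-6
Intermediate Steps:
O = -11/10 (O = 11*(-⅒) = -11/10 ≈ -1.1000)
V(F) = -39/10 (V(F) = -5 - 1*(-11/10) = -5 + 11/10 = -39/10)
W = 187 (W = 7 - (-9)*20 = 7 - 1*(-180) = 7 + 180 = 187)
o(c, J) = c/(3*J) (o(c, J) = (c/J)/3 = c/(3*J))
o(n(-3), W)/(2913 - V(-21)) = ((⅓)*(-8)/187)/(2913 - 1*(-39/10)) = ((⅓)*(-8)*(1/187))/(2913 + 39/10) = -8/(561*29169/10) = -8/561*10/29169 = -80/16363809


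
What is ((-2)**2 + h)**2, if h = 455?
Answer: 210681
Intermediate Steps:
((-2)**2 + h)**2 = ((-2)**2 + 455)**2 = (4 + 455)**2 = 459**2 = 210681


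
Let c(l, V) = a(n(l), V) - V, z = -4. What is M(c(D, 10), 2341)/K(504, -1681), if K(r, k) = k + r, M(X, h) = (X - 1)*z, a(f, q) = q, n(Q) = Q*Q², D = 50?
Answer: -4/1177 ≈ -0.0033985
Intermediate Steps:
n(Q) = Q³
c(l, V) = 0 (c(l, V) = V - V = 0)
M(X, h) = 4 - 4*X (M(X, h) = (X - 1)*(-4) = (-1 + X)*(-4) = 4 - 4*X)
M(c(D, 10), 2341)/K(504, -1681) = (4 - 4*0)/(-1681 + 504) = (4 + 0)/(-1177) = 4*(-1/1177) = -4/1177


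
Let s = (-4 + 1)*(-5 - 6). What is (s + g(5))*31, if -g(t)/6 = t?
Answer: 93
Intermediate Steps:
s = 33 (s = -3*(-11) = 33)
g(t) = -6*t
(s + g(5))*31 = (33 - 6*5)*31 = (33 - 30)*31 = 3*31 = 93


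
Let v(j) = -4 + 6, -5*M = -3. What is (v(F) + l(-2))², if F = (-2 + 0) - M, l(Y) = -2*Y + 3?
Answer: 81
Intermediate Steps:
M = ⅗ (M = -⅕*(-3) = ⅗ ≈ 0.60000)
l(Y) = 3 - 2*Y
F = -13/5 (F = (-2 + 0) - 1*⅗ = -2 - ⅗ = -13/5 ≈ -2.6000)
v(j) = 2
(v(F) + l(-2))² = (2 + (3 - 2*(-2)))² = (2 + (3 + 4))² = (2 + 7)² = 9² = 81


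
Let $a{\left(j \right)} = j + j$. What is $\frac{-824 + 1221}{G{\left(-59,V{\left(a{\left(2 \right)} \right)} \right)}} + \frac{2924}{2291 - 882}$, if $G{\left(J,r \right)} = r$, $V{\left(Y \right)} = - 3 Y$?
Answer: $- \frac{524285}{16908} \approx -31.008$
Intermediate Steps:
$a{\left(j \right)} = 2 j$
$\frac{-824 + 1221}{G{\left(-59,V{\left(a{\left(2 \right)} \right)} \right)}} + \frac{2924}{2291 - 882} = \frac{-824 + 1221}{\left(-3\right) 2 \cdot 2} + \frac{2924}{2291 - 882} = \frac{397}{\left(-3\right) 4} + \frac{2924}{1409} = \frac{397}{-12} + 2924 \cdot \frac{1}{1409} = 397 \left(- \frac{1}{12}\right) + \frac{2924}{1409} = - \frac{397}{12} + \frac{2924}{1409} = - \frac{524285}{16908}$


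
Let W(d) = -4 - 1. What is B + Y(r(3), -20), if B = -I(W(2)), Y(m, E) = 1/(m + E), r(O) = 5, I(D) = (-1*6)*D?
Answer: -451/15 ≈ -30.067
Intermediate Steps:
W(d) = -5
I(D) = -6*D
Y(m, E) = 1/(E + m)
B = -30 (B = -(-6)*(-5) = -1*30 = -30)
B + Y(r(3), -20) = -30 + 1/(-20 + 5) = -30 + 1/(-15) = -30 - 1/15 = -451/15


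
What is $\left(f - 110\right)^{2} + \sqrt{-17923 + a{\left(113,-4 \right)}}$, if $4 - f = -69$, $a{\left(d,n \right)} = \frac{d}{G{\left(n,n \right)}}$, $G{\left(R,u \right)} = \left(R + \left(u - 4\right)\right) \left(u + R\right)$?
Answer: $1369 + \frac{i \sqrt{10322970}}{24} \approx 1369.0 + 133.87 i$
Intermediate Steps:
$G{\left(R,u \right)} = \left(R + u\right) \left(-4 + R + u\right)$ ($G{\left(R,u \right)} = \left(R + \left(u - 4\right)\right) \left(R + u\right) = \left(R + \left(-4 + u\right)\right) \left(R + u\right) = \left(-4 + R + u\right) \left(R + u\right) = \left(R + u\right) \left(-4 + R + u\right)$)
$a{\left(d,n \right)} = \frac{d}{- 8 n + 4 n^{2}}$ ($a{\left(d,n \right)} = \frac{d}{n^{2} + n^{2} - 4 n - 4 n + 2 n n} = \frac{d}{n^{2} + n^{2} - 4 n - 4 n + 2 n^{2}} = \frac{d}{- 8 n + 4 n^{2}}$)
$f = 73$ ($f = 4 - -69 = 4 + 69 = 73$)
$\left(f - 110\right)^{2} + \sqrt{-17923 + a{\left(113,-4 \right)}} = \left(73 - 110\right)^{2} + \sqrt{-17923 + \frac{1}{4} \cdot 113 \frac{1}{-4} \frac{1}{-2 - 4}} = \left(-37\right)^{2} + \sqrt{-17923 + \frac{1}{4} \cdot 113 \left(- \frac{1}{4}\right) \frac{1}{-6}} = 1369 + \sqrt{-17923 + \frac{1}{4} \cdot 113 \left(- \frac{1}{4}\right) \left(- \frac{1}{6}\right)} = 1369 + \sqrt{-17923 + \frac{113}{96}} = 1369 + \sqrt{- \frac{1720495}{96}} = 1369 + \frac{i \sqrt{10322970}}{24}$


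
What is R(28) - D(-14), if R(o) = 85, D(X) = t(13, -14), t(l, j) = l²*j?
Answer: 2451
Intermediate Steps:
t(l, j) = j*l²
D(X) = -2366 (D(X) = -14*13² = -14*169 = -2366)
R(28) - D(-14) = 85 - 1*(-2366) = 85 + 2366 = 2451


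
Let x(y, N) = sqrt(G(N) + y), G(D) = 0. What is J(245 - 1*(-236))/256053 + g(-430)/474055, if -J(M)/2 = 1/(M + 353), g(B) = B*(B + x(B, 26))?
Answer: 3948506160169/10123359289911 - 86*I*sqrt(430)/94811 ≈ 0.39004 - 0.018809*I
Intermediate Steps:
x(y, N) = sqrt(y) (x(y, N) = sqrt(0 + y) = sqrt(y))
g(B) = B*(B + sqrt(B))
J(M) = -2/(353 + M) (J(M) = -2/(M + 353) = -2/(353 + M))
J(245 - 1*(-236))/256053 + g(-430)/474055 = -2/(353 + (245 - 1*(-236)))/256053 - 430*(-430 + sqrt(-430))/474055 = -2/(353 + (245 + 236))*(1/256053) - 430*(-430 + I*sqrt(430))*(1/474055) = -2/(353 + 481)*(1/256053) + (184900 - 430*I*sqrt(430))*(1/474055) = -2/834*(1/256053) + (36980/94811 - 86*I*sqrt(430)/94811) = -2*1/834*(1/256053) + (36980/94811 - 86*I*sqrt(430)/94811) = -1/417*1/256053 + (36980/94811 - 86*I*sqrt(430)/94811) = -1/106774101 + (36980/94811 - 86*I*sqrt(430)/94811) = 3948506160169/10123359289911 - 86*I*sqrt(430)/94811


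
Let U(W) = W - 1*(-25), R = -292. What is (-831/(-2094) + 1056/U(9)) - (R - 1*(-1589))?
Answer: -15016949/11866 ≈ -1265.5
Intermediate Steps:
U(W) = 25 + W (U(W) = W + 25 = 25 + W)
(-831/(-2094) + 1056/U(9)) - (R - 1*(-1589)) = (-831/(-2094) + 1056/(25 + 9)) - (-292 - 1*(-1589)) = (-831*(-1/2094) + 1056/34) - (-292 + 1589) = (277/698 + 1056*(1/34)) - 1*1297 = (277/698 + 528/17) - 1297 = 373253/11866 - 1297 = -15016949/11866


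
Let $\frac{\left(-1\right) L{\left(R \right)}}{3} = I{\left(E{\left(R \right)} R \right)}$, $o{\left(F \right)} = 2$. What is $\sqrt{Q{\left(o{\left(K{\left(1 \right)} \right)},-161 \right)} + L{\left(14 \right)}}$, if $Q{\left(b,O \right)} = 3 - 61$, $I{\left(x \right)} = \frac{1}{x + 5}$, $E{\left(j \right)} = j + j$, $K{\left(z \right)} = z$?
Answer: $\frac{i \sqrt{9142513}}{397} \approx 7.6163 i$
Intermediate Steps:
$E{\left(j \right)} = 2 j$
$I{\left(x \right)} = \frac{1}{5 + x}$
$Q{\left(b,O \right)} = -58$ ($Q{\left(b,O \right)} = 3 - 61 = -58$)
$L{\left(R \right)} = - \frac{3}{5 + 2 R^{2}}$ ($L{\left(R \right)} = - \frac{3}{5 + 2 R R} = - \frac{3}{5 + 2 R^{2}}$)
$\sqrt{Q{\left(o{\left(K{\left(1 \right)} \right)},-161 \right)} + L{\left(14 \right)}} = \sqrt{-58 - \frac{3}{5 + 2 \cdot 14^{2}}} = \sqrt{-58 - \frac{3}{5 + 2 \cdot 196}} = \sqrt{-58 - \frac{3}{5 + 392}} = \sqrt{-58 - \frac{3}{397}} = \sqrt{- \frac{23029}{397}} = \frac{i \sqrt{9142513}}{397}$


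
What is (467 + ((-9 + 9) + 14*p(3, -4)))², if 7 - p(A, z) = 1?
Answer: 303601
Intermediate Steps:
p(A, z) = 6 (p(A, z) = 7 - 1*1 = 7 - 1 = 6)
(467 + ((-9 + 9) + 14*p(3, -4)))² = (467 + ((-9 + 9) + 14*6))² = (467 + (0 + 84))² = (467 + 84)² = 551² = 303601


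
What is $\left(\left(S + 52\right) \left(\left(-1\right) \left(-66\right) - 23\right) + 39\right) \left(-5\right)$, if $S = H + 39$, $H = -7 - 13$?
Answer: $-15460$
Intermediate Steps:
$H = -20$ ($H = -7 - 13 = -20$)
$S = 19$ ($S = -20 + 39 = 19$)
$\left(\left(S + 52\right) \left(\left(-1\right) \left(-66\right) - 23\right) + 39\right) \left(-5\right) = \left(\left(19 + 52\right) \left(\left(-1\right) \left(-66\right) - 23\right) + 39\right) \left(-5\right) = \left(71 \left(66 - 23\right) + 39\right) \left(-5\right) = \left(71 \cdot 43 + 39\right) \left(-5\right) = \left(3053 + 39\right) \left(-5\right) = 3092 \left(-5\right) = -15460$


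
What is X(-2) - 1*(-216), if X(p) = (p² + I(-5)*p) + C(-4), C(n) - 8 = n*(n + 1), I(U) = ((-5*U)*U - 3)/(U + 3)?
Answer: 112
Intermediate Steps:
I(U) = (-3 - 5*U²)/(3 + U) (I(U) = (-5*U² - 3)/(3 + U) = (-3 - 5*U²)/(3 + U))
C(n) = 8 + n*(1 + n) (C(n) = 8 + n*(n + 1) = 8 + n*(1 + n))
X(p) = 20 + p² + 64*p (X(p) = (p² + ((-3 - 5*(-5)²)/(3 - 5))*p) + (8 - 4 + (-4)²) = (p² + ((-3 - 5*25)/(-2))*p) + (8 - 4 + 16) = (p² + (-(-3 - 125)/2)*p) + 20 = (p² + (-½*(-128))*p) + 20 = (p² + 64*p) + 20 = 20 + p² + 64*p)
X(-2) - 1*(-216) = (20 + (-2)² + 64*(-2)) - 1*(-216) = (20 + 4 - 128) + 216 = -104 + 216 = 112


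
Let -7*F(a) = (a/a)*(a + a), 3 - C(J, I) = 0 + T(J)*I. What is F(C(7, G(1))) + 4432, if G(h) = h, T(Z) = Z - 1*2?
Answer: 31028/7 ≈ 4432.6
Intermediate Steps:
T(Z) = -2 + Z (T(Z) = Z - 2 = -2 + Z)
C(J, I) = 3 - I*(-2 + J) (C(J, I) = 3 - (0 + (-2 + J)*I) = 3 - (0 + I*(-2 + J)) = 3 - I*(-2 + J))
F(a) = -2*a/7 (F(a) = -a/a*(a + a)/7 = -2*a/7)
F(C(7, G(1))) + 4432 = -2*(3 - 1*1*(-2 + 7))/7 + 4432 = -2*(3 - 1*1*5)/7 + 4432 = -2*(3 - 5)/7 + 4432 = -2/7*(-2) + 4432 = 4/7 + 4432 = 31028/7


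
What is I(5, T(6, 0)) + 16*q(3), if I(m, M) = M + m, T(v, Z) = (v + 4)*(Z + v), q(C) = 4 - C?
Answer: 81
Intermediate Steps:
T(v, Z) = (4 + v)*(Z + v)
I(5, T(6, 0)) + 16*q(3) = ((6² + 4*0 + 4*6 + 0*6) + 5) + 16*(4 - 1*3) = ((36 + 0 + 24 + 0) + 5) + 16*(4 - 3) = (60 + 5) + 16*1 = 65 + 16 = 81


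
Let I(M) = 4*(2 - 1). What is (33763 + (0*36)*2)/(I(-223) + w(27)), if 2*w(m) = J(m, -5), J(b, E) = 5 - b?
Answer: -33763/7 ≈ -4823.3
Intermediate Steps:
I(M) = 4 (I(M) = 4*1 = 4)
w(m) = 5/2 - m/2 (w(m) = (5 - m)/2 = 5/2 - m/2)
(33763 + (0*36)*2)/(I(-223) + w(27)) = (33763 + (0*36)*2)/(4 + (5/2 - 1/2*27)) = (33763 + 0*2)/(4 + (5/2 - 27/2)) = (33763 + 0)/(4 - 11) = 33763/(-7) = 33763*(-1/7) = -33763/7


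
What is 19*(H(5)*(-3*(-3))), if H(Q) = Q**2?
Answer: 4275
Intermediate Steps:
19*(H(5)*(-3*(-3))) = 19*(5**2*(-3*(-3))) = 19*(25*9) = 19*225 = 4275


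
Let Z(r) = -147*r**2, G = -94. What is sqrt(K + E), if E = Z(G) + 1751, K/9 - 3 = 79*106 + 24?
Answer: 26*I*sqrt(1807) ≈ 1105.2*I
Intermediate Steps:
K = 75609 (K = 27 + 9*(79*106 + 24) = 27 + 9*(8374 + 24) = 27 + 9*8398 = 27 + 75582 = 75609)
E = -1297141 (E = -147*(-94)**2 + 1751 = -147*8836 + 1751 = -1298892 + 1751 = -1297141)
sqrt(K + E) = sqrt(75609 - 1297141) = sqrt(-1221532) = 26*I*sqrt(1807)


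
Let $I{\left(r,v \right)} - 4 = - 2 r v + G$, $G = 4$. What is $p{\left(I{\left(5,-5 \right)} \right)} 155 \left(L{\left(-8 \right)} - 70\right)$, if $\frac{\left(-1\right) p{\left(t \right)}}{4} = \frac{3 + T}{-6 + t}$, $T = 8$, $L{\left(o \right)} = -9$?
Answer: $\frac{134695}{13} \approx 10361.0$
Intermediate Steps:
$I{\left(r,v \right)} = 8 - 2 r v$ ($I{\left(r,v \right)} = 4 + \left(- 2 r v + 4\right) = 4 - \left(-4 + 2 r v\right) = 8 - 2 r v$)
$p{\left(t \right)} = - \frac{44}{-6 + t}$ ($p{\left(t \right)} = - 4 \frac{3 + 8}{-6 + t} = - 4 \frac{11}{-6 + t} = - \frac{44}{-6 + t}$)
$p{\left(I{\left(5,-5 \right)} \right)} 155 \left(L{\left(-8 \right)} - 70\right) = - \frac{44}{-6 - \left(-8 + 10 \left(-5\right)\right)} 155 \left(-9 - 70\right) = - \frac{44}{-6 + \left(8 + 50\right)} 155 \left(-79\right) = - \frac{44}{-6 + 58} \cdot 155 \left(-79\right) = - \frac{44}{52} \cdot 155 \left(-79\right) = \left(-44\right) \frac{1}{52} \cdot 155 \left(-79\right) = \left(- \frac{11}{13}\right) 155 \left(-79\right) = \left(- \frac{1705}{13}\right) \left(-79\right) = \frac{134695}{13}$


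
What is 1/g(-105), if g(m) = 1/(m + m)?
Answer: -210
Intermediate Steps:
g(m) = 1/(2*m)
1/g(-105) = 1/((1/2)/(-105)) = 1/((1/2)*(-1/105)) = 1/(-1/210) = -210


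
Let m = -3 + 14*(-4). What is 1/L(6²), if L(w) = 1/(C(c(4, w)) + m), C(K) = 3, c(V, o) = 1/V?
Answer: -56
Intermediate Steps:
m = -59 (m = -3 - 56 = -59)
L(w) = -1/56 (L(w) = 1/(3 - 59) = 1/(-56) = -1/56)
1/L(6²) = 1/(-1/56) = -56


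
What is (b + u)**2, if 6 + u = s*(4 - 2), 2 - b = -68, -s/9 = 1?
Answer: 2116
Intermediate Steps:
s = -9 (s = -9*1 = -9)
b = 70 (b = 2 - 1*(-68) = 2 + 68 = 70)
u = -24 (u = -6 - 9*(4 - 2) = -6 - 9*2 = -6 - 18 = -24)
(b + u)**2 = (70 - 24)**2 = 46**2 = 2116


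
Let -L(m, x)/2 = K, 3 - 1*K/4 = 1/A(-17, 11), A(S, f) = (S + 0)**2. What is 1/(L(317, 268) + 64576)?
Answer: 289/18655536 ≈ 1.5491e-5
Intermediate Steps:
A(S, f) = S**2
K = 3464/289 (K = 12 - 4/((-17)**2) = 12 - 4/289 = 3464/289 ≈ 11.986)
L(m, x) = -6928/289 (L(m, x) = -2*3464/289 = -6928/289)
1/(L(317, 268) + 64576) = 1/(-6928/289 + 64576) = 1/(18655536/289) = 289/18655536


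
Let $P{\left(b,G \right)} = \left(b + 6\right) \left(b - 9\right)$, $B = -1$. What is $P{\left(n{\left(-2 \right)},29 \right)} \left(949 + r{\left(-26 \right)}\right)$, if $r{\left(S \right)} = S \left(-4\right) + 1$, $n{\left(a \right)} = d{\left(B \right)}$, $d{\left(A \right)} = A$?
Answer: $-52700$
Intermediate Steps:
$n{\left(a \right)} = -1$
$r{\left(S \right)} = 1 - 4 S$ ($r{\left(S \right)} = - 4 S + 1 = 1 - 4 S$)
$P{\left(b,G \right)} = \left(-9 + b\right) \left(6 + b\right)$ ($P{\left(b,G \right)} = \left(6 + b\right) \left(-9 + b\right) = \left(-9 + b\right) \left(6 + b\right)$)
$P{\left(n{\left(-2 \right)},29 \right)} \left(949 + r{\left(-26 \right)}\right) = \left(-54 + \left(-1\right)^{2} - -3\right) \left(949 + \left(1 - -104\right)\right) = \left(-54 + 1 + 3\right) \left(949 + \left(1 + 104\right)\right) = - 50 \left(949 + 105\right) = \left(-50\right) 1054 = -52700$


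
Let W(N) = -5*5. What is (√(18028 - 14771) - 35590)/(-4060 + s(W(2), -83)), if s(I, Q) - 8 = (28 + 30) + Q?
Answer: 35590/4077 - √3257/4077 ≈ 8.7155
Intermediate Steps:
W(N) = -25
s(I, Q) = 66 + Q (s(I, Q) = 8 + ((28 + 30) + Q) = 8 + (58 + Q) = 66 + Q)
(√(18028 - 14771) - 35590)/(-4060 + s(W(2), -83)) = (√(18028 - 14771) - 35590)/(-4060 + (66 - 83)) = (√3257 - 35590)/(-4060 - 17) = (-35590 + √3257)/(-4077) = (-35590 + √3257)*(-1/4077) = 35590/4077 - √3257/4077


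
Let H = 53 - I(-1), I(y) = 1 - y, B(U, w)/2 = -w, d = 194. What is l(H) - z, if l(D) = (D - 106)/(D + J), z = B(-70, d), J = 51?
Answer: 39521/102 ≈ 387.46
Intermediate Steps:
B(U, w) = -2*w (B(U, w) = 2*(-w) = -2*w)
z = -388 (z = -2*194 = -388)
H = 51 (H = 53 - (1 - 1*(-1)) = 53 - (1 + 1) = 53 - 1*2 = 53 - 2 = 51)
l(D) = (-106 + D)/(51 + D) (l(D) = (D - 106)/(D + 51) = (-106 + D)/(51 + D))
l(H) - z = (-106 + 51)/(51 + 51) - 1*(-388) = -55/102 + 388 = 39521/102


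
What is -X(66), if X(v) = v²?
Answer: -4356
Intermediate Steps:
-X(66) = -1*66² = -1*4356 = -4356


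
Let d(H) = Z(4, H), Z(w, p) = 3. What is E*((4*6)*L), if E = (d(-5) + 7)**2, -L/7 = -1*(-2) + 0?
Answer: -33600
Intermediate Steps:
L = -14 (L = -7*(-1*(-2) + 0) = -7*(2 + 0) = -7*2 = -14)
d(H) = 3
E = 100 (E = (3 + 7)**2 = 10**2 = 100)
E*((4*6)*L) = 100*((4*6)*(-14)) = 100*(24*(-14)) = 100*(-336) = -33600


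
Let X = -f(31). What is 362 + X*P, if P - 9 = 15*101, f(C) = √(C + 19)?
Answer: 362 - 7620*√2 ≈ -10414.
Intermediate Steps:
f(C) = √(19 + C)
P = 1524 (P = 9 + 15*101 = 9 + 1515 = 1524)
X = -5*√2 (X = -√(19 + 31) = -√50 = -5*√2 ≈ -7.0711)
362 + X*P = 362 - 5*√2*1524 = 362 - 7620*√2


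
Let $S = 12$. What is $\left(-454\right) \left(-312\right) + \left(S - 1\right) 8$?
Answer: $141736$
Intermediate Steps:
$\left(-454\right) \left(-312\right) + \left(S - 1\right) 8 = \left(-454\right) \left(-312\right) + \left(12 - 1\right) 8 = 141648 + 11 \cdot 8 = 141648 + 88 = 141736$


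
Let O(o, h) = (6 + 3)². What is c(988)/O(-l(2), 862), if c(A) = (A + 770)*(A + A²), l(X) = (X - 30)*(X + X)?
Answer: 572599352/27 ≈ 2.1207e+7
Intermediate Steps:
l(X) = 2*X*(-30 + X) (l(X) = (-30 + X)*(2*X) = 2*X*(-30 + X))
O(o, h) = 81 (O(o, h) = 9² = 81)
c(A) = (770 + A)*(A + A²)
c(988)/O(-l(2), 862) = (988*(770 + 988² + 771*988))/81 = (988*(770 + 976144 + 761748))*(1/81) = (988*1738662)*(1/81) = 1717798056*(1/81) = 572599352/27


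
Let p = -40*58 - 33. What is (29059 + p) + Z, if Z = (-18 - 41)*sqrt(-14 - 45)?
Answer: 26706 - 59*I*sqrt(59) ≈ 26706.0 - 453.19*I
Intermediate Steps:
p = -2353 (p = -2320 - 33 = -2353)
Z = -59*I*sqrt(59) ≈ -453.19*I
(29059 + p) + Z = (29059 - 2353) - 59*I*sqrt(59) = 26706 - 59*I*sqrt(59)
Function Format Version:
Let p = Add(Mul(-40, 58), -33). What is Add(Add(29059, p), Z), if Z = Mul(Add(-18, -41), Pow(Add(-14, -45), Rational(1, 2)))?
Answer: Add(26706, Mul(-59, I, Pow(59, Rational(1, 2)))) ≈ Add(26706., Mul(-453.19, I))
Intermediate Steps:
p = -2353 (p = Add(-2320, -33) = -2353)
Z = Mul(-59, I, Pow(59, Rational(1, 2))) (Z = Mul(-59, Pow(-59, Rational(1, 2))) = Mul(-59, Mul(I, Pow(59, Rational(1, 2)))) = Mul(-59, I, Pow(59, Rational(1, 2))) ≈ Mul(-453.19, I))
Add(Add(29059, p), Z) = Add(Add(29059, -2353), Mul(-59, I, Pow(59, Rational(1, 2)))) = Add(26706, Mul(-59, I, Pow(59, Rational(1, 2))))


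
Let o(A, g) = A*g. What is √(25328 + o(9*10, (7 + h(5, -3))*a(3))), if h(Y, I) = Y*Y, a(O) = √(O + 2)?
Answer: 4*√(1583 + 180*√5) ≈ 178.24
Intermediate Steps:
a(O) = √(2 + O)
h(Y, I) = Y²
√(25328 + o(9*10, (7 + h(5, -3))*a(3))) = √(25328 + (9*10)*((7 + 5²)*√(2 + 3))) = √(25328 + 90*((7 + 25)*√5)) = √(25328 + 90*(32*√5)) = √(25328 + 2880*√5)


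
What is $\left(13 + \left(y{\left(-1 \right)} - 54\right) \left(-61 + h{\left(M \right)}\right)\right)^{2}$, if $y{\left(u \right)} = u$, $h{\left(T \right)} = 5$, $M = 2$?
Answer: $9566649$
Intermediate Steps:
$\left(13 + \left(y{\left(-1 \right)} - 54\right) \left(-61 + h{\left(M \right)}\right)\right)^{2} = \left(13 + \left(-1 - 54\right) \left(-61 + 5\right)\right)^{2} = \left(13 - -3080\right)^{2} = \left(13 + 3080\right)^{2} = 3093^{2} = 9566649$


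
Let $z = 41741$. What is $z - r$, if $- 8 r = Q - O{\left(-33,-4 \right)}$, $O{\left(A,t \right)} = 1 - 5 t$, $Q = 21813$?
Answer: $44465$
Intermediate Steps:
$r = -2724$ ($r = - \frac{21813 - \left(1 - -20\right)}{8} = - \frac{21813 - \left(1 + 20\right)}{8} = - \frac{21813 - 21}{8} = \left(- \frac{1}{8}\right) 21792 = -2724$)
$z - r = 41741 - -2724 = 41741 + 2724 = 44465$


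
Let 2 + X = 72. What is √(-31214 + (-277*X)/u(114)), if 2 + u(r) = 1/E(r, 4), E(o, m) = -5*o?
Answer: I*√571964066/163 ≈ 146.72*I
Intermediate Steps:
X = 70 (X = -2 + 72 = 70)
u(r) = -2 - 1/(5*r) (u(r) = -2 + 1/(-5*r) = -2 - 1/(5*r))
√(-31214 + (-277*X)/u(114)) = √(-31214 + (-277*70)/(-2 - ⅕/114)) = √(-31214 - 19390/(-2 - ⅕*1/114)) = √(-31214 - 19390/(-2 - 1/570)) = √(-31214 - 19390/(-1141/570)) = √(-31214 - 19390*(-570/1141)) = √(-31214 + 1578900/163) = √(-3508982/163) = I*√571964066/163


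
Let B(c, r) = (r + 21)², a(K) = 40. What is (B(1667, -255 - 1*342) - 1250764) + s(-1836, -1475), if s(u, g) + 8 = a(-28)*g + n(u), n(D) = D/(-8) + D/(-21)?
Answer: -13687507/14 ≈ -9.7768e+5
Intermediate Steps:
n(D) = -29*D/168 (n(D) = D*(-⅛) + D*(-1/21) = -D/8 - D/21 = -29*D/168)
s(u, g) = -8 + 40*g - 29*u/168 (s(u, g) = -8 + (40*g - 29*u/168) = -8 + 40*g - 29*u/168)
B(c, r) = (21 + r)²
(B(1667, -255 - 1*342) - 1250764) + s(-1836, -1475) = ((21 + (-255 - 1*342))² - 1250764) + (-8 + 40*(-1475) - 29/168*(-1836)) = ((21 + (-255 - 342))² - 1250764) + (-8 - 59000 + 4437/14) = ((21 - 597)² - 1250764) - 821675/14 = ((-576)² - 1250764) - 821675/14 = (331776 - 1250764) - 821675/14 = -918988 - 821675/14 = -13687507/14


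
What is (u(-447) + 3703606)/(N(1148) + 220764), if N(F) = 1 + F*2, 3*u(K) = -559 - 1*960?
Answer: 11109299/669183 ≈ 16.601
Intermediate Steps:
u(K) = -1519/3 (u(K) = (-559 - 1*960)/3 = (-559 - 960)/3 = (1/3)*(-1519) = -1519/3)
N(F) = 1 + 2*F
(u(-447) + 3703606)/(N(1148) + 220764) = (-1519/3 + 3703606)/((1 + 2*1148) + 220764) = 11109299/(3*((1 + 2296) + 220764)) = 11109299/(3*(2297 + 220764)) = (11109299/3)/223061 = (11109299/3)*(1/223061) = 11109299/669183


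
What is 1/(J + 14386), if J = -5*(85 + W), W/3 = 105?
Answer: 1/12386 ≈ 8.0736e-5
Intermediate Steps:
W = 315 (W = 3*105 = 315)
J = -2000 (J = -5*(85 + 315) = -5*400 = -2000)
1/(J + 14386) = 1/(-2000 + 14386) = 1/12386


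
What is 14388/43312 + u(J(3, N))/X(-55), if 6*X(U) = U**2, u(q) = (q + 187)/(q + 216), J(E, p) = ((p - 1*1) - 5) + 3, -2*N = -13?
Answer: 4801478883/14379313300 ≈ 0.33392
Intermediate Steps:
N = 13/2 (N = -1/2*(-13) = 13/2 ≈ 6.5000)
J(E, p) = -3 + p (J(E, p) = ((p - 1) - 5) + 3 = ((-1 + p) - 5) + 3 = (-6 + p) + 3 = -3 + p)
u(q) = (187 + q)/(216 + q)
X(U) = U**2/6
14388/43312 + u(J(3, N))/X(-55) = 14388/43312 + ((187 + (-3 + 13/2))/(216 + (-3 + 13/2)))/(((1/6)*(-55)**2)) = 14388*(1/43312) + ((187 + 7/2)/(216 + 7/2))/(((1/6)*3025)) = 3597/10828 + ((381/2)/(439/2))/(3025/6) = 3597/10828 + ((2/439)*(381/2))*(6/3025) = 3597/10828 + (381/439)*(6/3025) = 3597/10828 + 2286/1327975 = 4801478883/14379313300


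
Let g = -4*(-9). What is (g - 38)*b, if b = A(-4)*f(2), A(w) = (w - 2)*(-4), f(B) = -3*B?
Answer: 288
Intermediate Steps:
g = 36
A(w) = 8 - 4*w (A(w) = (-2 + w)*(-4) = 8 - 4*w)
b = -144 (b = (8 - 4*(-4))*(-3*2) = (8 + 16)*(-6) = 24*(-6) = -144)
(g - 38)*b = (36 - 38)*(-144) = -2*(-144) = 288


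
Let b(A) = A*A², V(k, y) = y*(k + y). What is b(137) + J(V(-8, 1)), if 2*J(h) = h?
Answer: 5142699/2 ≈ 2.5713e+6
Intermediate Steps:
b(A) = A³
J(h) = h/2
b(137) + J(V(-8, 1)) = 137³ + (1*(-8 + 1))/2 = 2571353 + (1*(-7))/2 = 2571353 + (½)*(-7) = 2571353 - 7/2 = 5142699/2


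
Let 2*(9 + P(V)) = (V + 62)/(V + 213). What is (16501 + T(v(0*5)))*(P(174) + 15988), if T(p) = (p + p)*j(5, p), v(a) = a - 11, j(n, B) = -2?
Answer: 34104710365/129 ≈ 2.6438e+8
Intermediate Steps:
v(a) = -11 + a
T(p) = -4*p (T(p) = (p + p)*(-2) = (2*p)*(-2) = -4*p)
P(V) = -9 + (62 + V)/(2*(213 + V)) (P(V) = -9 + ((V + 62)/(V + 213))/2 = -9 + ((62 + V)/(213 + V))/2 = -9 + (62 + V)/(2*(213 + V)))
(16501 + T(v(0*5)))*(P(174) + 15988) = (16501 - 4*(-11 + 0*5))*((-3772 - 17*174)/(2*(213 + 174)) + 15988) = (16501 - 4*(-11 + 0))*((½)*(-3772 - 2958)/387 + 15988) = (16501 - 4*(-11))*((½)*(1/387)*(-6730) + 15988) = (16501 + 44)*(-3365/387 + 15988) = 16545*(6183991/387) = 34104710365/129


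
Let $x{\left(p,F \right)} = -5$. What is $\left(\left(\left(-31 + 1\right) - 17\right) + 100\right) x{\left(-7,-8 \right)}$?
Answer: $-265$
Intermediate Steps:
$\left(\left(\left(-31 + 1\right) - 17\right) + 100\right) x{\left(-7,-8 \right)} = \left(\left(\left(-31 + 1\right) - 17\right) + 100\right) \left(-5\right) = \left(\left(-30 - 17\right) + 100\right) \left(-5\right) = \left(-47 + 100\right) \left(-5\right) = 53 \left(-5\right) = -265$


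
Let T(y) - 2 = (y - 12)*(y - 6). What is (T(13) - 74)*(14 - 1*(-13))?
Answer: -1755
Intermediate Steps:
T(y) = 2 + (-12 + y)*(-6 + y) (T(y) = 2 + (y - 12)*(y - 6) = 2 + (-12 + y)*(-6 + y))
(T(13) - 74)*(14 - 1*(-13)) = ((74 + 13² - 18*13) - 74)*(14 - 1*(-13)) = ((74 + 169 - 234) - 74)*(14 + 13) = (9 - 74)*27 = -65*27 = -1755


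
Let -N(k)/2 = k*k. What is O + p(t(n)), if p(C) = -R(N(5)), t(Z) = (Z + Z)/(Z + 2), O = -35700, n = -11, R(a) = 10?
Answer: -35710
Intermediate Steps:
N(k) = -2*k² (N(k) = -2*k*k = -2*k²)
t(Z) = 2*Z/(2 + Z) (t(Z) = (2*Z)/(2 + Z) = 2*Z/(2 + Z))
p(C) = -10 (p(C) = -1*10 = -10)
O + p(t(n)) = -35700 - 10 = -35710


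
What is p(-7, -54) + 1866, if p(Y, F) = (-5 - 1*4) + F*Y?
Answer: 2235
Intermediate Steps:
p(Y, F) = -9 + F*Y (p(Y, F) = (-5 - 4) + F*Y = -9 + F*Y)
p(-7, -54) + 1866 = (-9 - 54*(-7)) + 1866 = (-9 + 378) + 1866 = 369 + 1866 = 2235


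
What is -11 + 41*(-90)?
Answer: -3701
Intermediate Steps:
-11 + 41*(-90) = -11 - 3690 = -3701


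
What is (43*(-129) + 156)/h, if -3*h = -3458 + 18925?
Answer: 16173/15467 ≈ 1.0456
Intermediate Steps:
h = -15467/3 (h = -(-3458 + 18925)/3 = -⅓*15467 = -15467/3 ≈ -5155.7)
(43*(-129) + 156)/h = (43*(-129) + 156)/(-15467/3) = (-5547 + 156)*(-3/15467) = -5391*(-3/15467) = 16173/15467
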